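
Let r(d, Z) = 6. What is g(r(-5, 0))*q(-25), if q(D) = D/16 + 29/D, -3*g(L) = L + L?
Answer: 1089/100 ≈ 10.890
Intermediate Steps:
g(L) = -2*L/3 (g(L) = -(L + L)/3 = -2*L/3)
q(D) = 29/D + D/16 (q(D) = D*(1/16) + 29/D = D/16 + 29/D = 29/D + D/16)
g(r(-5, 0))*q(-25) = (-2/3*6)*(29/(-25) + (1/16)*(-25)) = -4*(29*(-1/25) - 25/16) = -4*(-29/25 - 25/16) = -4*(-1089/400) = 1089/100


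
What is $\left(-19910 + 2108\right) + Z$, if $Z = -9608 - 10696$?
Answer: $-38106$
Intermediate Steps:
$Z = -20304$
$\left(-19910 + 2108\right) + Z = \left(-19910 + 2108\right) - 20304 = -17802 - 20304 = -38106$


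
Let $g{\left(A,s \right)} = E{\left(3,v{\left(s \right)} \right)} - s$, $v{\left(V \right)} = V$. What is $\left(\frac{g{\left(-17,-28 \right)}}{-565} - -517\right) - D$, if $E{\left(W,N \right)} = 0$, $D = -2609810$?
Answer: $\frac{1474834727}{565} \approx 2.6103 \cdot 10^{6}$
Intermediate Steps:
$g{\left(A,s \right)} = - s$ ($g{\left(A,s \right)} = 0 - s = - s$)
$\left(\frac{g{\left(-17,-28 \right)}}{-565} - -517\right) - D = \left(\frac{\left(-1\right) \left(-28\right)}{-565} - -517\right) - -2609810 = \left(28 \left(- \frac{1}{565}\right) + 517\right) + 2609810 = \left(- \frac{28}{565} + 517\right) + 2609810 = \frac{292077}{565} + 2609810 = \frac{1474834727}{565}$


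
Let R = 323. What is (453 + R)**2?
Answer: 602176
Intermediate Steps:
(453 + R)**2 = (453 + 323)**2 = 776**2 = 602176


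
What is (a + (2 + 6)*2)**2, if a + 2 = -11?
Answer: 9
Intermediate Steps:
a = -13 (a = -2 - 11 = -13)
(a + (2 + 6)*2)**2 = (-13 + (2 + 6)*2)**2 = (-13 + 8*2)**2 = (-13 + 16)**2 = 3**2 = 9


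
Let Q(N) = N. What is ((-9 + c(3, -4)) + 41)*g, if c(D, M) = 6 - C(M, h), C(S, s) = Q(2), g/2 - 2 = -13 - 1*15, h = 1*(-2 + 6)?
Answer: -1872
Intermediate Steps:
h = 4 (h = 1*4 = 4)
g = -52 (g = 4 + 2*(-13 - 1*15) = 4 + 2*(-13 - 15) = 4 + 2*(-28) = 4 - 56 = -52)
C(S, s) = 2
c(D, M) = 4 (c(D, M) = 6 - 1*2 = 6 - 2 = 4)
((-9 + c(3, -4)) + 41)*g = ((-9 + 4) + 41)*(-52) = (-5 + 41)*(-52) = 36*(-52) = -1872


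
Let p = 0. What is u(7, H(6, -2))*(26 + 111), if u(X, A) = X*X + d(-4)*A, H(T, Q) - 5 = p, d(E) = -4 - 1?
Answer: 3288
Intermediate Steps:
d(E) = -5
H(T, Q) = 5 (H(T, Q) = 5 + 0 = 5)
u(X, A) = X² - 5*A (u(X, A) = X*X - 5*A = X² - 5*A)
u(7, H(6, -2))*(26 + 111) = (7² - 5*5)*(26 + 111) = (49 - 25)*137 = 24*137 = 3288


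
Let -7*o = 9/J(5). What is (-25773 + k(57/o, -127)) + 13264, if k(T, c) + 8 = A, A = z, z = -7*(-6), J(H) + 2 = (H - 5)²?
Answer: -12475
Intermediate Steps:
J(H) = -2 + (-5 + H)² (J(H) = -2 + (H - 5)² = -2 + (-5 + H)²)
o = 9/14 (o = -9/(7*(-2 + (-5 + 5)²)) = -9/(7*(-2 + 0²)) = -9/(7*(-2 + 0)) = -9/(7*(-2)) = -9*(-1)/(7*2) = -⅐*(-9/2) = 9/14 ≈ 0.64286)
z = 42
A = 42
k(T, c) = 34 (k(T, c) = -8 + 42 = 34)
(-25773 + k(57/o, -127)) + 13264 = (-25773 + 34) + 13264 = -25739 + 13264 = -12475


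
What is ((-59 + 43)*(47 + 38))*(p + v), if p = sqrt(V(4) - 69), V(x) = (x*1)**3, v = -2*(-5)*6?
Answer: -81600 - 1360*I*sqrt(5) ≈ -81600.0 - 3041.1*I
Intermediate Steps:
v = 60 (v = 10*6 = 60)
V(x) = x**3
p = I*sqrt(5) (p = sqrt(4**3 - 69) = sqrt(64 - 69) = sqrt(-5) = I*sqrt(5) ≈ 2.2361*I)
((-59 + 43)*(47 + 38))*(p + v) = ((-59 + 43)*(47 + 38))*(I*sqrt(5) + 60) = (-16*85)*(60 + I*sqrt(5)) = -1360*(60 + I*sqrt(5)) = -81600 - 1360*I*sqrt(5)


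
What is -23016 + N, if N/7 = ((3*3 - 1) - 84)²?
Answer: 17416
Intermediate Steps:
N = 40432 (N = 7*((3*3 - 1) - 84)² = 7*((9 - 1) - 84)² = 7*(8 - 84)² = 7*(-76)² = 7*5776 = 40432)
-23016 + N = -23016 + 40432 = 17416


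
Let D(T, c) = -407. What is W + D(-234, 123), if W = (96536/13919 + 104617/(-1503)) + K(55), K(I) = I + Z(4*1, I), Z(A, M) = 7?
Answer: -8528559080/20920257 ≈ -407.67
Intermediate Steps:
K(I) = 7 + I (K(I) = I + 7 = 7 + I)
W = -14014481/20920257 (W = (96536/13919 + 104617/(-1503)) + (7 + 55) = (96536*(1/13919) + 104617*(-1/1503)) + 62 = (96536/13919 - 104617/1503) + 62 = -1311070415/20920257 + 62 = -14014481/20920257 ≈ -0.66990)
W + D(-234, 123) = -14014481/20920257 - 407 = -8528559080/20920257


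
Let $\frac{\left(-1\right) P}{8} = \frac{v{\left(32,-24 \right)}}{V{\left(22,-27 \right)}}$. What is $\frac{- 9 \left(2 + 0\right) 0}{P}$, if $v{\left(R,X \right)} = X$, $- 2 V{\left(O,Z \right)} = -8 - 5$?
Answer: $0$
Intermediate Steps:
$V{\left(O,Z \right)} = \frac{13}{2}$ ($V{\left(O,Z \right)} = - \frac{-8 - 5}{2} = \left(- \frac{1}{2}\right) \left(-13\right) = \frac{13}{2}$)
$P = \frac{384}{13}$ ($P = - 8 \left(- \frac{24}{\frac{13}{2}}\right) = - 8 \left(\left(-24\right) \frac{2}{13}\right) = \left(-8\right) \left(- \frac{48}{13}\right) = \frac{384}{13} \approx 29.538$)
$\frac{- 9 \left(2 + 0\right) 0}{P} = \frac{- 9 \left(2 + 0\right) 0}{\frac{384}{13}} = \left(-9\right) 2 \cdot 0 \cdot \frac{13}{384} = \left(-18\right) 0 \cdot \frac{13}{384} = 0 \cdot \frac{13}{384} = 0$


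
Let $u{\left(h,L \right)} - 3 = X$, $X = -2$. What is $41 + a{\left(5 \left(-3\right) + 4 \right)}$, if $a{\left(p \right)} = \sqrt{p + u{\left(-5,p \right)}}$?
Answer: $41 + i \sqrt{10} \approx 41.0 + 3.1623 i$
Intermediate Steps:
$u{\left(h,L \right)} = 1$ ($u{\left(h,L \right)} = 3 - 2 = 1$)
$a{\left(p \right)} = \sqrt{1 + p}$ ($a{\left(p \right)} = \sqrt{p + 1} = \sqrt{1 + p}$)
$41 + a{\left(5 \left(-3\right) + 4 \right)} = 41 + \sqrt{1 + \left(5 \left(-3\right) + 4\right)} = 41 + \sqrt{1 + \left(-15 + 4\right)} = 41 + \sqrt{1 - 11} = 41 + \sqrt{-10} = 41 + i \sqrt{10}$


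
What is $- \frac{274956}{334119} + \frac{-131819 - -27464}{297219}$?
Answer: $- \frac{12954348401}{11034057229} \approx -1.174$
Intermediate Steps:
$- \frac{274956}{334119} + \frac{-131819 - -27464}{297219} = \left(-274956\right) \frac{1}{334119} + \left(-131819 + 27464\right) \frac{1}{297219} = - \frac{91652}{111373} - \frac{34785}{99073} = - \frac{12954348401}{11034057229}$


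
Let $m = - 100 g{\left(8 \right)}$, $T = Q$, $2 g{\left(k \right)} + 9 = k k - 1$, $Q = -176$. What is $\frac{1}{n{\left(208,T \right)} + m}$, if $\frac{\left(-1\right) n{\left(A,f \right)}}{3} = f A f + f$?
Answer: $- \frac{1}{19331196} \approx -5.173 \cdot 10^{-8}$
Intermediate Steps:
$g{\left(k \right)} = -5 + \frac{k^{2}}{2}$ ($g{\left(k \right)} = - \frac{9}{2} + \frac{k k - 1}{2} = - \frac{9}{2} + \frac{k^{2} - 1}{2} = - \frac{9}{2} + \frac{-1 + k^{2}}{2} = - \frac{9}{2} + \left(- \frac{1}{2} + \frac{k^{2}}{2}\right) = -5 + \frac{k^{2}}{2}$)
$T = -176$
$n{\left(A,f \right)} = - 3 f - 3 A f^{2}$ ($n{\left(A,f \right)} = - 3 \left(f A f + f\right) = - 3 \left(A f f + f\right) = - 3 \left(A f^{2} + f\right) = - 3 \left(f + A f^{2}\right) = - 3 f - 3 A f^{2}$)
$m = -2700$ ($m = - 100 \left(-5 + \frac{8^{2}}{2}\right) = - 100 \left(-5 + \frac{1}{2} \cdot 64\right) = - 100 \left(-5 + 32\right) = \left(-100\right) 27 = -2700$)
$\frac{1}{n{\left(208,T \right)} + m} = \frac{1}{\left(-3\right) \left(-176\right) \left(1 + 208 \left(-176\right)\right) - 2700} = \frac{1}{\left(-3\right) \left(-176\right) \left(1 - 36608\right) - 2700} = \frac{1}{\left(-3\right) \left(-176\right) \left(-36607\right) - 2700} = \frac{1}{-19328496 - 2700} = \frac{1}{-19331196} = - \frac{1}{19331196}$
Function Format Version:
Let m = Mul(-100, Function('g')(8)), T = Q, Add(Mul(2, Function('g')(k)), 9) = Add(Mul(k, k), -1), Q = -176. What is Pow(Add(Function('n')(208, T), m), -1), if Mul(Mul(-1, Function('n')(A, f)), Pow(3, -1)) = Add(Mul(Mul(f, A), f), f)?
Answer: Rational(-1, 19331196) ≈ -5.1730e-8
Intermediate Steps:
Function('g')(k) = Add(-5, Mul(Rational(1, 2), Pow(k, 2))) (Function('g')(k) = Add(Rational(-9, 2), Mul(Rational(1, 2), Add(Mul(k, k), -1))) = Add(Rational(-9, 2), Mul(Rational(1, 2), Add(Pow(k, 2), -1))) = Add(Rational(-9, 2), Mul(Rational(1, 2), Add(-1, Pow(k, 2)))) = Add(Rational(-9, 2), Add(Rational(-1, 2), Mul(Rational(1, 2), Pow(k, 2)))) = Add(-5, Mul(Rational(1, 2), Pow(k, 2))))
T = -176
Function('n')(A, f) = Add(Mul(-3, f), Mul(-3, A, Pow(f, 2))) (Function('n')(A, f) = Mul(-3, Add(Mul(Mul(f, A), f), f)) = Mul(-3, Add(Mul(Mul(A, f), f), f)) = Mul(-3, Add(Mul(A, Pow(f, 2)), f)) = Mul(-3, Add(f, Mul(A, Pow(f, 2)))) = Add(Mul(-3, f), Mul(-3, A, Pow(f, 2))))
m = -2700 (m = Mul(-100, Add(-5, Mul(Rational(1, 2), Pow(8, 2)))) = Mul(-100, Add(-5, Mul(Rational(1, 2), 64))) = Mul(-100, Add(-5, 32)) = Mul(-100, 27) = -2700)
Pow(Add(Function('n')(208, T), m), -1) = Pow(Add(Mul(-3, -176, Add(1, Mul(208, -176))), -2700), -1) = Pow(Add(Mul(-3, -176, Add(1, -36608)), -2700), -1) = Pow(Add(Mul(-3, -176, -36607), -2700), -1) = Pow(Add(-19328496, -2700), -1) = Pow(-19331196, -1) = Rational(-1, 19331196)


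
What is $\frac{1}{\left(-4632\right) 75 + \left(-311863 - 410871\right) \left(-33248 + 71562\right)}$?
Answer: $- \frac{1}{27691177876} \approx -3.6113 \cdot 10^{-11}$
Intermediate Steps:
$\frac{1}{\left(-4632\right) 75 + \left(-311863 - 410871\right) \left(-33248 + 71562\right)} = \frac{1}{-347400 - 27690830476} = \frac{1}{-27691177876} = - \frac{1}{27691177876}$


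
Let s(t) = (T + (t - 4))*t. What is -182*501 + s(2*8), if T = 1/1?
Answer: -90974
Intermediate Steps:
T = 1
s(t) = t*(-3 + t) (s(t) = (1 + (t - 4))*t = (1 + (-4 + t))*t = (-3 + t)*t = t*(-3 + t))
-182*501 + s(2*8) = -182*501 + (2*8)*(-3 + 2*8) = -91182 + 16*(-3 + 16) = -91182 + 16*13 = -91182 + 208 = -90974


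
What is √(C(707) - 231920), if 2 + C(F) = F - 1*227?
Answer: I*√231442 ≈ 481.08*I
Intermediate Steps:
C(F) = -229 + F (C(F) = -2 + (F - 1*227) = -2 + (F - 227) = -2 + (-227 + F) = -229 + F)
√(C(707) - 231920) = √((-229 + 707) - 231920) = √(478 - 231920) = √(-231442) = I*√231442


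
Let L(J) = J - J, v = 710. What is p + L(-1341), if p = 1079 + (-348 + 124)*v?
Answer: -157961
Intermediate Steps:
L(J) = 0
p = -157961 (p = 1079 + (-348 + 124)*710 = 1079 - 224*710 = 1079 - 159040 = -157961)
p + L(-1341) = -157961 + 0 = -157961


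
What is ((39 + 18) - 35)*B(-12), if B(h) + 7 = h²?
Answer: 3014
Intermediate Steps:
B(h) = -7 + h²
((39 + 18) - 35)*B(-12) = ((39 + 18) - 35)*(-7 + (-12)²) = (57 - 35)*(-7 + 144) = 22*137 = 3014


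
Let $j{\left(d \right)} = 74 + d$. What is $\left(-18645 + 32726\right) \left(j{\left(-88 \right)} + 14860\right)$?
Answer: $209046526$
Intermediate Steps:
$\left(-18645 + 32726\right) \left(j{\left(-88 \right)} + 14860\right) = \left(-18645 + 32726\right) \left(\left(74 - 88\right) + 14860\right) = 14081 \left(-14 + 14860\right) = 14081 \cdot 14846 = 209046526$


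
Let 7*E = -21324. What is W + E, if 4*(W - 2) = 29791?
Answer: 123297/28 ≈ 4403.5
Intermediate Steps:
W = 29799/4 (W = 2 + (¼)*29791 = 2 + 29791/4 = 29799/4 ≈ 7449.8)
E = -21324/7 (E = (⅐)*(-21324) = -21324/7 ≈ -3046.3)
W + E = 29799/4 - 21324/7 = 123297/28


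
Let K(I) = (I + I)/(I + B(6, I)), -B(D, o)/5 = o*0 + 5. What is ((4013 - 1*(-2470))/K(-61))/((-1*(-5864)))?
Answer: 278769/357704 ≈ 0.77933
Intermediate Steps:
B(D, o) = -25 (B(D, o) = -5*(o*0 + 5) = -5*(0 + 5) = -5*5 = -25)
K(I) = 2*I/(-25 + I) (K(I) = (I + I)/(I - 25) = (2*I)/(-25 + I) = 2*I/(-25 + I))
((4013 - 1*(-2470))/K(-61))/((-1*(-5864))) = ((4013 - 1*(-2470))/((2*(-61)/(-25 - 61))))/((-1*(-5864))) = ((4013 + 2470)/((2*(-61)/(-86))))/5864 = (6483/((2*(-61)*(-1/86))))*(1/5864) = (6483/(61/43))*(1/5864) = (6483*(43/61))*(1/5864) = (278769/61)*(1/5864) = 278769/357704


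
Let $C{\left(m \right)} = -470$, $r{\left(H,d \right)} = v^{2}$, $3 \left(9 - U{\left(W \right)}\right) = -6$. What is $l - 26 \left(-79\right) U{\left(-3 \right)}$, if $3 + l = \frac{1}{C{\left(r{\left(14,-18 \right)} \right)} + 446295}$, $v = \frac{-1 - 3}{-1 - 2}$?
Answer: $\frac{10071632576}{445825} \approx 22591.0$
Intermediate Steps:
$v = \frac{4}{3}$ ($v = - \frac{4}{-3} = \left(-4\right) \left(- \frac{1}{3}\right) = \frac{4}{3} \approx 1.3333$)
$U{\left(W \right)} = 11$ ($U{\left(W \right)} = 9 - -2 = 9 + 2 = 11$)
$r{\left(H,d \right)} = \frac{16}{9}$ ($r{\left(H,d \right)} = \left(\frac{4}{3}\right)^{2} = \frac{16}{9}$)
$l = - \frac{1337474}{445825}$ ($l = -3 + \frac{1}{-470 + 446295} = -3 + \frac{1}{445825} = - \frac{1337474}{445825} \approx -3.0$)
$l - 26 \left(-79\right) U{\left(-3 \right)} = - \frac{1337474}{445825} - 26 \left(-79\right) 11 = - \frac{1337474}{445825} - \left(-2054\right) 11 = - \frac{1337474}{445825} - -22594 = - \frac{1337474}{445825} + 22594 = \frac{10071632576}{445825}$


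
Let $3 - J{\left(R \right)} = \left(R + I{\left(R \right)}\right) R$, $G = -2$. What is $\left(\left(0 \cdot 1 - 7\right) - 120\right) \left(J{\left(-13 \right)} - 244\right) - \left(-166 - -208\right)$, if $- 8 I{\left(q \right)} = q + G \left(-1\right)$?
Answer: $\frac{398063}{8} \approx 49758.0$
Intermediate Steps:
$I{\left(q \right)} = - \frac{1}{4} - \frac{q}{8}$ ($I{\left(q \right)} = - \frac{q - -2}{8} = - \frac{q + 2}{8} = - \frac{2 + q}{8} = - \frac{1}{4} - \frac{q}{8}$)
$J{\left(R \right)} = 3 - R \left(- \frac{1}{4} + \frac{7 R}{8}\right)$ ($J{\left(R \right)} = 3 - \left(R - \left(\frac{1}{4} + \frac{R}{8}\right)\right) R = 3 - \left(- \frac{1}{4} + \frac{7 R}{8}\right) R = 3 - R \left(- \frac{1}{4} + \frac{7 R}{8}\right)$)
$\left(\left(0 \cdot 1 - 7\right) - 120\right) \left(J{\left(-13 \right)} - 244\right) - \left(-166 - -208\right) = \left(\left(0 \cdot 1 - 7\right) - 120\right) \left(\left(3 - \frac{7 \left(-13\right)^{2}}{8} + \frac{1}{4} \left(-13\right)\right) - 244\right) - \left(-166 - -208\right) = \left(\left(0 - 7\right) - 120\right) \left(\left(3 - \frac{1183}{8} - \frac{13}{4}\right) - 244\right) - \left(-166 + 208\right) = \left(-7 - 120\right) \left(\left(3 - \frac{1183}{8} - \frac{13}{4}\right) - 244\right) - 42 = - 127 \left(- \frac{1185}{8} - 244\right) - 42 = \left(-127\right) \left(- \frac{3137}{8}\right) - 42 = \frac{398399}{8} - 42 = \frac{398063}{8}$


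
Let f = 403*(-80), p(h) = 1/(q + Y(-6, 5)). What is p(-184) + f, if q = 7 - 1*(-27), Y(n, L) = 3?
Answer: -1192879/37 ≈ -32240.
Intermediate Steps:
q = 34 (q = 7 + 27 = 34)
p(h) = 1/37 (p(h) = 1/(34 + 3) = 1/37)
f = -32240
p(-184) + f = 1/37 - 32240 = -1192879/37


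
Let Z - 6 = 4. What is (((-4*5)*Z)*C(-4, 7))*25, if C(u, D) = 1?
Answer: -5000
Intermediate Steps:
Z = 10 (Z = 6 + 4 = 10)
(((-4*5)*Z)*C(-4, 7))*25 = ((-4*5*10)*1)*25 = (-20*10*1)*25 = -200*1*25 = -200*25 = -5000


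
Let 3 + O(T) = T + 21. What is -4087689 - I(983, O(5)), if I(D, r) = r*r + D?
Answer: -4089201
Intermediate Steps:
O(T) = 18 + T (O(T) = -3 + (T + 21) = -3 + (21 + T) = 18 + T)
I(D, r) = D + r**2 (I(D, r) = r**2 + D = D + r**2)
-4087689 - I(983, O(5)) = -4087689 - (983 + (18 + 5)**2) = -4087689 - (983 + 23**2) = -4087689 - (983 + 529) = -4087689 - 1*1512 = -4087689 - 1512 = -4089201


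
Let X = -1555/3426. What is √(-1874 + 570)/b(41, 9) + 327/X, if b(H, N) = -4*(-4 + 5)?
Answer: -1120302/1555 - I*√326/2 ≈ -720.45 - 9.0277*I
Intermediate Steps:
X = -1555/3426 (X = -1555*1/3426 = -1555/3426 ≈ -0.45388)
b(H, N) = -4 (b(H, N) = -4*1 = -4)
√(-1874 + 570)/b(41, 9) + 327/X = √(-1874 + 570)/(-4) + 327/(-1555/3426) = √(-1304)*(-¼) + 327*(-3426/1555) = (2*I*√326)*(-¼) - 1120302/1555 = -I*√326/2 - 1120302/1555 = -1120302/1555 - I*√326/2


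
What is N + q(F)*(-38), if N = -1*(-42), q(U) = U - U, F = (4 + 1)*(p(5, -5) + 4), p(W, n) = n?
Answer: 42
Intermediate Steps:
F = -5 (F = (4 + 1)*(-5 + 4) = 5*(-1) = -5)
q(U) = 0
N = 42
N + q(F)*(-38) = 42 + 0*(-38) = 42 + 0 = 42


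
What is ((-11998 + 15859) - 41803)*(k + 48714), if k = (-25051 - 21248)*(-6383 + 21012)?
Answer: 25696574523294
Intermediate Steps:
k = -677308071 (k = -46299*14629 = -677308071)
((-11998 + 15859) - 41803)*(k + 48714) = ((-11998 + 15859) - 41803)*(-677308071 + 48714) = (3861 - 41803)*(-677259357) = -37942*(-677259357) = 25696574523294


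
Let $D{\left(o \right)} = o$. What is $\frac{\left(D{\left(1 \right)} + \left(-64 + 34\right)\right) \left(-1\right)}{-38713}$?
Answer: $- \frac{29}{38713} \approx -0.0007491$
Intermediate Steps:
$\frac{\left(D{\left(1 \right)} + \left(-64 + 34\right)\right) \left(-1\right)}{-38713} = \frac{\left(1 + \left(-64 + 34\right)\right) \left(-1\right)}{-38713} = \left(1 - 30\right) \left(-1\right) \left(- \frac{1}{38713}\right) = \left(-29\right) \left(-1\right) \left(- \frac{1}{38713}\right) = 29 \left(- \frac{1}{38713}\right) = - \frac{29}{38713}$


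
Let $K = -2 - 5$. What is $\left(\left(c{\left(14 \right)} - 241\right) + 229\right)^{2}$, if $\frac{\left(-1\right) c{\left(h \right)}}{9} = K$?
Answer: $2601$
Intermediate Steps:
$K = -7$ ($K = -2 - 5 = -7$)
$c{\left(h \right)} = 63$ ($c{\left(h \right)} = \left(-9\right) \left(-7\right) = 63$)
$\left(\left(c{\left(14 \right)} - 241\right) + 229\right)^{2} = \left(\left(63 - 241\right) + 229\right)^{2} = \left(-178 + 229\right)^{2} = 51^{2} = 2601$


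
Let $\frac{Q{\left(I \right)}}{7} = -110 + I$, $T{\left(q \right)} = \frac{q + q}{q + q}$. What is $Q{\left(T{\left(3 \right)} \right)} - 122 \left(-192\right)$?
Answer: $22661$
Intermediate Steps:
$T{\left(q \right)} = 1$ ($T{\left(q \right)} = \frac{2 q}{2 q} = 2 q \frac{1}{2 q} = 1$)
$Q{\left(I \right)} = -770 + 7 I$ ($Q{\left(I \right)} = 7 \left(-110 + I\right) = -770 + 7 I$)
$Q{\left(T{\left(3 \right)} \right)} - 122 \left(-192\right) = \left(-770 + 7 \cdot 1\right) - 122 \left(-192\right) = \left(-770 + 7\right) - -23424 = -763 + 23424 = 22661$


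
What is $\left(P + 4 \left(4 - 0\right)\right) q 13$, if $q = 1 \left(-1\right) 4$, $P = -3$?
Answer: $-676$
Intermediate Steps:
$q = -4$ ($q = \left(-1\right) 4 = -4$)
$\left(P + 4 \left(4 - 0\right)\right) q 13 = \left(-3 + 4 \left(4 - 0\right)\right) \left(-4\right) 13 = \left(-3 + 4 \left(4 + 0\right)\right) \left(-4\right) 13 = \left(-3 + 4 \cdot 4\right) \left(-4\right) 13 = \left(-3 + 16\right) \left(-4\right) 13 = 13 \left(-4\right) 13 = \left(-52\right) 13 = -676$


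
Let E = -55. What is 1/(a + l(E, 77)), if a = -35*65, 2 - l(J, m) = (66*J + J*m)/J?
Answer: -1/2416 ≈ -0.00041391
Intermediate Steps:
l(J, m) = 2 - (66*J + J*m)/J
a = -2275
1/(a + l(E, 77)) = 1/(-2275 + (-64 - 1*77)) = 1/(-2275 + (-64 - 77)) = 1/(-2275 - 141) = 1/(-2416) = -1/2416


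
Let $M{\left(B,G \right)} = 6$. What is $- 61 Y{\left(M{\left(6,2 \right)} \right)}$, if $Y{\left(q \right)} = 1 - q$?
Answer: $305$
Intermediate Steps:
$- 61 Y{\left(M{\left(6,2 \right)} \right)} = - 61 \left(1 - 6\right) = \left(-61\right) \left(-5\right) = 305$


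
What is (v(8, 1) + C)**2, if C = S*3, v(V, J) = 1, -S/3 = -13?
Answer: 13924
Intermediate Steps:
S = 39 (S = -3*(-13) = 39)
C = 117 (C = 39*3 = 117)
(v(8, 1) + C)**2 = (1 + 117)**2 = 118**2 = 13924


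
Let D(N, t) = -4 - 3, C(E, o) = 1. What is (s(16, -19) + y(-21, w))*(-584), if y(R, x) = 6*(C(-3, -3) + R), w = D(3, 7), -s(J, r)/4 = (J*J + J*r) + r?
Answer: -86432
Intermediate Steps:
s(J, r) = -4*r - 4*J**2 - 4*J*r (s(J, r) = -4*((J*J + J*r) + r) = -4*((J**2 + J*r) + r) = -4*(r + J**2 + J*r) = -4*r - 4*J**2 - 4*J*r)
D(N, t) = -7
w = -7
y(R, x) = 6 + 6*R (y(R, x) = 6*(1 + R) = 6 + 6*R)
(s(16, -19) + y(-21, w))*(-584) = ((-4*(-19) - 4*16**2 - 4*16*(-19)) + (6 + 6*(-21)))*(-584) = ((76 - 4*256 + 1216) + (6 - 126))*(-584) = ((76 - 1024 + 1216) - 120)*(-584) = (268 - 120)*(-584) = 148*(-584) = -86432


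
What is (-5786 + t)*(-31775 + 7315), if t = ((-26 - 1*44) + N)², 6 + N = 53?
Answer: 128586220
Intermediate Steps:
N = 47 (N = -6 + 53 = 47)
t = 529 (t = ((-26 - 1*44) + 47)² = ((-26 - 44) + 47)² = (-70 + 47)² = (-23)² = 529)
(-5786 + t)*(-31775 + 7315) = (-5786 + 529)*(-31775 + 7315) = -5257*(-24460) = 128586220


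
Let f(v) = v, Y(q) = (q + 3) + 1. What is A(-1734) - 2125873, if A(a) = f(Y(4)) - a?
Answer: -2124131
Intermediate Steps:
Y(q) = 4 + q (Y(q) = (3 + q) + 1 = 4 + q)
A(a) = 8 - a (A(a) = (4 + 4) - a = 8 - a)
A(-1734) - 2125873 = (8 - 1*(-1734)) - 2125873 = (8 + 1734) - 2125873 = 1742 - 2125873 = -2124131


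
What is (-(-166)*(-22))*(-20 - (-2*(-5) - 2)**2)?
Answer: 306768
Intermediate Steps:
(-(-166)*(-22))*(-20 - (-2*(-5) - 2)**2) = (-166*22)*(-20 - (10 - 2)**2) = -3652*(-20 - 1*8**2) = -3652*(-20 - 1*64) = -3652*(-20 - 64) = -3652*(-84) = 306768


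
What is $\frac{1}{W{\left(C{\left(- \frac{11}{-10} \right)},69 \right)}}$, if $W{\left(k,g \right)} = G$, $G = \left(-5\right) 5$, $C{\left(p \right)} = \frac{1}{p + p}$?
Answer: $- \frac{1}{25} \approx -0.04$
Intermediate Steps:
$C{\left(p \right)} = \frac{1}{2 p}$
$G = -25$
$W{\left(k,g \right)} = -25$
$\frac{1}{W{\left(C{\left(- \frac{11}{-10} \right)},69 \right)}} = \frac{1}{-25} = - \frac{1}{25}$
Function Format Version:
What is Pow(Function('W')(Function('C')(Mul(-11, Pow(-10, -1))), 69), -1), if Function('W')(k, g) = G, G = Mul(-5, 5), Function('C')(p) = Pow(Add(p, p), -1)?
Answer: Rational(-1, 25) ≈ -0.040000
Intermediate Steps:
Function('C')(p) = Mul(Rational(1, 2), Pow(p, -1)) (Function('C')(p) = Pow(Mul(2, p), -1) = Mul(Rational(1, 2), Pow(p, -1)))
G = -25
Function('W')(k, g) = -25
Pow(Function('W')(Function('C')(Mul(-11, Pow(-10, -1))), 69), -1) = Pow(-25, -1) = Rational(-1, 25)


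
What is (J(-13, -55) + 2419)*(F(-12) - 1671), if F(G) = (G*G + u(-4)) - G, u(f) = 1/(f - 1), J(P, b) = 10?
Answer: -18402104/5 ≈ -3.6804e+6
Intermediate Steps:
u(f) = 1/(-1 + f)
F(G) = -1/5 + G**2 - G (F(G) = (G*G + 1/(-1 - 4)) - G = (G**2 + 1/(-5)) - G = (G**2 - 1/5) - G = (-1/5 + G**2) - G = -1/5 + G**2 - G)
(J(-13, -55) + 2419)*(F(-12) - 1671) = (10 + 2419)*((-1/5 + (-12)**2 - 1*(-12)) - 1671) = 2429*((-1/5 + 144 + 12) - 1671) = 2429*(779/5 - 1671) = 2429*(-7576/5) = -18402104/5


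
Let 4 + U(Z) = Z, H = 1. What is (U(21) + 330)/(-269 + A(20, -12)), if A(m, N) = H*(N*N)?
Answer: -347/125 ≈ -2.7760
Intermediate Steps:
U(Z) = -4 + Z
A(m, N) = N**2 (A(m, N) = 1*(N*N) = 1*N**2 = N**2)
(U(21) + 330)/(-269 + A(20, -12)) = ((-4 + 21) + 330)/(-269 + (-12)**2) = (17 + 330)/(-269 + 144) = 347/(-125) = 347*(-1/125) = -347/125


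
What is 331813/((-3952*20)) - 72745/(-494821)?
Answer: -158438275673/39110651840 ≈ -4.0510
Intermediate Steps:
331813/((-3952*20)) - 72745/(-494821) = 331813/(-79040) - 72745*(-1/494821) = 331813*(-1/79040) + 72745/494821 = -331813/79040 + 72745/494821 = -158438275673/39110651840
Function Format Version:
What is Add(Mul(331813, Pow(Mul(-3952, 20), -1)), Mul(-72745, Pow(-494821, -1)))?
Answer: Rational(-158438275673, 39110651840) ≈ -4.0510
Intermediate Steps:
Add(Mul(331813, Pow(Mul(-3952, 20), -1)), Mul(-72745, Pow(-494821, -1))) = Add(Mul(331813, Pow(-79040, -1)), Mul(-72745, Rational(-1, 494821))) = Add(Mul(331813, Rational(-1, 79040)), Rational(72745, 494821)) = Add(Rational(-331813, 79040), Rational(72745, 494821)) = Rational(-158438275673, 39110651840)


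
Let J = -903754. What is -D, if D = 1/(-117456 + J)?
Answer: 1/1021210 ≈ 9.7923e-7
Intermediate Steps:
D = -1/1021210 (D = 1/(-117456 - 903754) = 1/(-1021210) = -1/1021210 ≈ -9.7923e-7)
-D = -1*(-1/1021210) = 1/1021210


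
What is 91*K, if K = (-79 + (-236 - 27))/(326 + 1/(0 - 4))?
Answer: -124488/1303 ≈ -95.540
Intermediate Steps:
K = -1368/1303 (K = (-79 - 263)/(326 + 1/(-4)) = -342/(326 - ¼) = -342/1303/4 = -342*4/1303 = -1368/1303 ≈ -1.0499)
91*K = 91*(-1368/1303) = -124488/1303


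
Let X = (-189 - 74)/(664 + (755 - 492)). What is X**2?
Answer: 69169/859329 ≈ 0.080492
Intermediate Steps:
X = -263/927 (X = -263/(664 + 263) = -263/927 ≈ -0.28371)
X**2 = (-263/927)**2 = 69169/859329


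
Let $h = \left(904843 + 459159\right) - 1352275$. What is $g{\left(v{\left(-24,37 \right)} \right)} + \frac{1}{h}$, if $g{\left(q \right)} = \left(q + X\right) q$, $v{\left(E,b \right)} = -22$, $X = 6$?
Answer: $\frac{4127905}{11727} \approx 352.0$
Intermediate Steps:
$g{\left(q \right)} = q \left(6 + q\right)$ ($g{\left(q \right)} = \left(q + 6\right) q = \left(6 + q\right) q = q \left(6 + q\right)$)
$h = 11727$ ($h = 1364002 - 1352275 = 11727$)
$g{\left(v{\left(-24,37 \right)} \right)} + \frac{1}{h} = - 22 \left(6 - 22\right) + \frac{1}{11727} = \left(-22\right) \left(-16\right) + \frac{1}{11727} = 352 + \frac{1}{11727} = \frac{4127905}{11727}$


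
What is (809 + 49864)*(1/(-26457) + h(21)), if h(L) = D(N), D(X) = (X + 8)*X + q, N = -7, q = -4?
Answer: -4915753948/8819 ≈ -5.5741e+5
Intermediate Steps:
D(X) = -4 + X*(8 + X) (D(X) = (X + 8)*X - 4 = (8 + X)*X - 4 = X*(8 + X) - 4 = -4 + X*(8 + X))
h(L) = -11 (h(L) = -4 + (-7)² + 8*(-7) = -4 + 49 - 56 = -11)
(809 + 49864)*(1/(-26457) + h(21)) = (809 + 49864)*(1/(-26457) - 11) = 50673*(-1/26457 - 11) = 50673*(-291028/26457) = -4915753948/8819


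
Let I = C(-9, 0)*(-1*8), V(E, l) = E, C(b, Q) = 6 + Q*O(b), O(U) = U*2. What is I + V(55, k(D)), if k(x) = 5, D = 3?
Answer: 7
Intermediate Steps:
O(U) = 2*U
C(b, Q) = 6 + 2*Q*b (C(b, Q) = 6 + Q*(2*b) = 6 + 2*Q*b)
I = -48 (I = (6 + 2*0*(-9))*(-1*8) = (6 + 0)*(-8) = 6*(-8) = -48)
I + V(55, k(D)) = -48 + 55 = 7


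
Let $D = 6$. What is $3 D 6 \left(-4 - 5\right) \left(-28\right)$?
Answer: $27216$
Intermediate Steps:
$3 D 6 \left(-4 - 5\right) \left(-28\right) = 3 \cdot 6 \cdot 6 \left(-4 - 5\right) \left(-28\right) = 18 \cdot 6 \left(-9\right) \left(-28\right) = 18 \left(-54\right) \left(-28\right) = \left(-972\right) \left(-28\right) = 27216$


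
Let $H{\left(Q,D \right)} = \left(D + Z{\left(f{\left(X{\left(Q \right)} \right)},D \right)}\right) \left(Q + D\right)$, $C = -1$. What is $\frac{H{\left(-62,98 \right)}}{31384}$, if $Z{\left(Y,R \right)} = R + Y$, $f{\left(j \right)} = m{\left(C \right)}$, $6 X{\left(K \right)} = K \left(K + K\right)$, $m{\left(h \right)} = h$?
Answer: $\frac{1755}{7846} \approx 0.22368$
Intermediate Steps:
$X{\left(K \right)} = \frac{K^{2}}{3}$ ($X{\left(K \right)} = \frac{K \left(K + K\right)}{6} = \frac{K 2 K}{6} = \frac{2 K^{2}}{6} = \frac{K^{2}}{3}$)
$f{\left(j \right)} = -1$
$H{\left(Q,D \right)} = \left(-1 + 2 D\right) \left(D + Q\right)$ ($H{\left(Q,D \right)} = \left(D + \left(D - 1\right)\right) \left(Q + D\right) = \left(D + \left(-1 + D\right)\right) \left(D + Q\right) = \left(-1 + 2 D\right) \left(D + Q\right)$)
$\frac{H{\left(-62,98 \right)}}{31384} = \frac{\left(-1\right) 98 - -62 + 2 \cdot 98^{2} + 2 \cdot 98 \left(-62\right)}{31384} = \left(-98 + 62 + 2 \cdot 9604 - 12152\right) \frac{1}{31384} = \left(-98 + 62 + 19208 - 12152\right) \frac{1}{31384} = 7020 \cdot \frac{1}{31384} = \frac{1755}{7846}$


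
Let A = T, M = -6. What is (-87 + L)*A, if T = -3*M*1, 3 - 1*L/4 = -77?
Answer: 4194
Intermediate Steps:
L = 320 (L = 12 - 4*(-77) = 12 + 308 = 320)
T = 18 (T = -3*(-6)*1 = 18*1 = 18)
A = 18
(-87 + L)*A = (-87 + 320)*18 = 233*18 = 4194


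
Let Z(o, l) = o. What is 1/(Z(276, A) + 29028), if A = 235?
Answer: 1/29304 ≈ 3.4125e-5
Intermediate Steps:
1/(Z(276, A) + 29028) = 1/(276 + 29028) = 1/29304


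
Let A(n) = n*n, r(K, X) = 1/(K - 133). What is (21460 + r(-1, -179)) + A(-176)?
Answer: 7026423/134 ≈ 52436.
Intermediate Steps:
r(K, X) = 1/(-133 + K)
A(n) = n²
(21460 + r(-1, -179)) + A(-176) = (21460 + 1/(-133 - 1)) + (-176)² = (21460 + 1/(-134)) + 30976 = (21460 - 1/134) + 30976 = 2875639/134 + 30976 = 7026423/134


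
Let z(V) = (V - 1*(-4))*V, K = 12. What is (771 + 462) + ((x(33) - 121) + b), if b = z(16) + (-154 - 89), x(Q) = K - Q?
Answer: 1168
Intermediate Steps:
z(V) = V*(4 + V) (z(V) = (V + 4)*V = (4 + V)*V = V*(4 + V))
x(Q) = 12 - Q
b = 77 (b = 16*(4 + 16) + (-154 - 89) = 16*20 - 243 = 320 - 243 = 77)
(771 + 462) + ((x(33) - 121) + b) = (771 + 462) + (((12 - 1*33) - 121) + 77) = 1233 + (((12 - 33) - 121) + 77) = 1233 + ((-21 - 121) + 77) = 1233 + (-142 + 77) = 1233 - 65 = 1168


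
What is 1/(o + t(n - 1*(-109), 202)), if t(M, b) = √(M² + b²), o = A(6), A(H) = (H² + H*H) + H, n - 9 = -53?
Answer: -78/38945 + √45029/38945 ≈ 0.0034459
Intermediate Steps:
n = -44 (n = 9 - 53 = -44)
A(H) = H + 2*H² (A(H) = (H² + H²) + H = 2*H² + H = H + 2*H²)
o = 78 (o = 6*(1 + 2*6) = 6*(1 + 12) = 6*13 = 78)
1/(o + t(n - 1*(-109), 202)) = 1/(78 + √((-44 - 1*(-109))² + 202²)) = 1/(78 + √((-44 + 109)² + 40804)) = 1/(78 + √(65² + 40804)) = 1/(78 + √(4225 + 40804)) = 1/(78 + √45029)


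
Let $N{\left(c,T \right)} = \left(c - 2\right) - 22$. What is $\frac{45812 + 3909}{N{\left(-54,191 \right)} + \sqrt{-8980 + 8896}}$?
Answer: $- \frac{646373}{1028} - \frac{49721 i \sqrt{21}}{3084} \approx -628.77 - 73.881 i$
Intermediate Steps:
$N{\left(c,T \right)} = -24 + c$ ($N{\left(c,T \right)} = \left(-2 + c\right) - 22 = -24 + c$)
$\frac{45812 + 3909}{N{\left(-54,191 \right)} + \sqrt{-8980 + 8896}} = \frac{45812 + 3909}{\left(-24 - 54\right) + \sqrt{-8980 + 8896}} = \frac{49721}{-78 + \sqrt{-84}} = \frac{49721}{-78 + 2 i \sqrt{21}}$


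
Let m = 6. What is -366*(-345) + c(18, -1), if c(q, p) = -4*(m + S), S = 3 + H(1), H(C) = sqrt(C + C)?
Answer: 126234 - 4*sqrt(2) ≈ 1.2623e+5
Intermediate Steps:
H(C) = sqrt(2)*sqrt(C) (H(C) = sqrt(2*C) = sqrt(2)*sqrt(C))
S = 3 + sqrt(2) (S = 3 + sqrt(2)*sqrt(1) = 3 + sqrt(2)*1 = 3 + sqrt(2) ≈ 4.4142)
c(q, p) = -36 - 4*sqrt(2) (c(q, p) = -4*(6 + (3 + sqrt(2))) = -4*(9 + sqrt(2)) = -36 - 4*sqrt(2))
-366*(-345) + c(18, -1) = -366*(-345) + (-36 - 4*sqrt(2)) = 126270 + (-36 - 4*sqrt(2)) = 126234 - 4*sqrt(2)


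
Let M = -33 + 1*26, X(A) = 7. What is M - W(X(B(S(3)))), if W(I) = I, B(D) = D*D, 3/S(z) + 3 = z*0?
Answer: -14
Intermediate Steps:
S(z) = -1 (S(z) = 3/(-3 + z*0) = 3/(-3 + 0) = 3/(-3) = 3*(-1/3) = -1)
B(D) = D**2
M = -7 (M = -33 + 26 = -7)
M - W(X(B(S(3)))) = -7 - 1*7 = -7 - 7 = -14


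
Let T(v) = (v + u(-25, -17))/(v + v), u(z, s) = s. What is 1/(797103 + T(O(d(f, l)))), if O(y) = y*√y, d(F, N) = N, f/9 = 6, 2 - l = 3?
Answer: 1594207/1270747979569 + 17*I/1270747979569 ≈ 1.2545e-6 + 1.3378e-11*I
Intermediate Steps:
l = -1 (l = 2 - 1*3 = 2 - 3 = -1)
f = 54 (f = 9*6 = 54)
O(y) = y^(3/2)
T(v) = (-17 + v)/(2*v) (T(v) = (v - 17)/(v + v) = (-17 + v)/((2*v)) = (-17 + v)*(1/(2*v)) = (-17 + v)/(2*v))
1/(797103 + T(O(d(f, l)))) = 1/(797103 + (-17 + (-1)^(3/2))/(2*((-1)^(3/2)))) = 1/(797103 + (-17 - I)/(2*((-I)))) = 1/(797103 + I*(-17 - I)/2)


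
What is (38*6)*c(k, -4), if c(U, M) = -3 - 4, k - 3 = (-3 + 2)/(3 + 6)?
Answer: -1596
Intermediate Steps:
k = 26/9 (k = 3 + (-3 + 2)/(3 + 6) = 3 - 1/9 = 3 - 1*⅑ = 3 - ⅑ = 26/9 ≈ 2.8889)
c(U, M) = -7
(38*6)*c(k, -4) = (38*6)*(-7) = 228*(-7) = -1596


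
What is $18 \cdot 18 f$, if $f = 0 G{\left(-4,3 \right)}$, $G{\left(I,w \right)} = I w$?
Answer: $0$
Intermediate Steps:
$f = 0$ ($f = 0 \left(\left(-4\right) 3\right) = 0 \left(-12\right) = 0$)
$18 \cdot 18 f = 18 \cdot 18 \cdot 0 = 324 \cdot 0 = 0$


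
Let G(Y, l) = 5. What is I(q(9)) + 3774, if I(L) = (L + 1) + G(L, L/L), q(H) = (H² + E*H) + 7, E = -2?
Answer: 3850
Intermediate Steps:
q(H) = 7 + H² - 2*H (q(H) = (H² - 2*H) + 7 = 7 + H² - 2*H)
I(L) = 6 + L (I(L) = (L + 1) + 5 = (1 + L) + 5 = 6 + L)
I(q(9)) + 3774 = (6 + (7 + 9² - 2*9)) + 3774 = (6 + (7 + 81 - 18)) + 3774 = (6 + 70) + 3774 = 76 + 3774 = 3850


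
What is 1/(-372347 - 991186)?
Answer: -1/1363533 ≈ -7.3339e-7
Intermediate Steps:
1/(-372347 - 991186) = 1/(-1363533) = -1/1363533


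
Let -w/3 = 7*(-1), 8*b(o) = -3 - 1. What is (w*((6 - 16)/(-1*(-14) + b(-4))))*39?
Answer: -1820/3 ≈ -606.67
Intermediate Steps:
b(o) = -½ (b(o) = (-3 - 1)/8 = (⅛)*(-4) = -½)
w = 21 (w = -21*(-1) = -3*(-7) = 21)
(w*((6 - 16)/(-1*(-14) + b(-4))))*39 = (21*((6 - 16)/(-1*(-14) - ½)))*39 = (21*(-10/(14 - ½)))*39 = (21*(-10/27/2))*39 = (21*(-10*2/27))*39 = (21*(-20/27))*39 = -140/9*39 = -1820/3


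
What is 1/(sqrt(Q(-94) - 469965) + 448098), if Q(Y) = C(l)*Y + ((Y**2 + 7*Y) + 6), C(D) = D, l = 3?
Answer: 21338/9561537127 - I*sqrt(462063)/200792279667 ≈ 2.2316e-6 - 3.3853e-9*I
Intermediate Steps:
Q(Y) = 6 + Y**2 + 10*Y (Q(Y) = 3*Y + ((Y**2 + 7*Y) + 6) = 3*Y + (6 + Y**2 + 7*Y) = 6 + Y**2 + 10*Y)
1/(sqrt(Q(-94) - 469965) + 448098) = 1/(sqrt((6 + (-94)**2 + 10*(-94)) - 469965) + 448098) = 1/(sqrt((6 + 8836 - 940) - 469965) + 448098) = 1/(sqrt(7902 - 469965) + 448098) = 1/(sqrt(-462063) + 448098) = 1/(I*sqrt(462063) + 448098) = 1/(448098 + I*sqrt(462063))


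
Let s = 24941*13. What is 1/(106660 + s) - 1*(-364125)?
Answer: 156898913626/430893 ≈ 3.6413e+5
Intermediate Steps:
s = 324233
1/(106660 + s) - 1*(-364125) = 1/(106660 + 324233) - 1*(-364125) = 1/430893 + 364125 = 156898913626/430893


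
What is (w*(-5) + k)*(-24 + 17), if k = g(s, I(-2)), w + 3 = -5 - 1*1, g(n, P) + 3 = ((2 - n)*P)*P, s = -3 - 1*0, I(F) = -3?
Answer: -609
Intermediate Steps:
s = -3 (s = -3 + 0 = -3)
g(n, P) = -3 + P**2*(2 - n) (g(n, P) = -3 + ((2 - n)*P)*P = -3 + (P*(2 - n))*P = -3 + P**2*(2 - n))
w = -9 (w = -3 + (-5 - 1*1) = -3 + (-5 - 1) = -3 - 6 = -9)
k = 42 (k = -3 + 2*(-3)**2 - 1*(-3)*(-3)**2 = -3 + 2*9 - 1*(-3)*9 = -3 + 18 + 27 = 42)
(w*(-5) + k)*(-24 + 17) = (-9*(-5) + 42)*(-24 + 17) = (45 + 42)*(-7) = 87*(-7) = -609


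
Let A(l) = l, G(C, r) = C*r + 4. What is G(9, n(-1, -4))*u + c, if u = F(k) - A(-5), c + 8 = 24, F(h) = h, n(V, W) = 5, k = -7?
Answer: -82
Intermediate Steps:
c = 16 (c = -8 + 24 = 16)
G(C, r) = 4 + C*r
u = -2 (u = -7 - 1*(-5) = -7 + 5 = -2)
G(9, n(-1, -4))*u + c = (4 + 9*5)*(-2) + 16 = (4 + 45)*(-2) + 16 = 49*(-2) + 16 = -98 + 16 = -82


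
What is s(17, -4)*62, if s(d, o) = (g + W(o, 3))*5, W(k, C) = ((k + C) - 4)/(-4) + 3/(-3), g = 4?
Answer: 2635/2 ≈ 1317.5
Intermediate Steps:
W(k, C) = -C/4 - k/4 (W(k, C) = ((C + k) - 4)*(-¼) + 3*(-⅓) = (-4 + C + k)*(-¼) - 1 = (1 - C/4 - k/4) - 1 = -C/4 - k/4)
s(d, o) = 65/4 - 5*o/4 (s(d, o) = (4 + (-¼*3 - o/4))*5 = (4 + (-¾ - o/4))*5 = (13/4 - o/4)*5 = 65/4 - 5*o/4)
s(17, -4)*62 = (65/4 - 5/4*(-4))*62 = (65/4 + 5)*62 = (85/4)*62 = 2635/2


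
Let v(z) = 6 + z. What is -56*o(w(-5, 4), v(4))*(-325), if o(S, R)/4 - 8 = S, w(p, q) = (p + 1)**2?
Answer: 1747200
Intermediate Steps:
w(p, q) = (1 + p)**2
o(S, R) = 32 + 4*S
-56*o(w(-5, 4), v(4))*(-325) = -56*(32 + 4*(1 - 5)**2)*(-325) = -56*(32 + 4*(-4)**2)*(-325) = -56*(32 + 4*16)*(-325) = -56*(32 + 64)*(-325) = -56*96*(-325) = -5376*(-325) = 1747200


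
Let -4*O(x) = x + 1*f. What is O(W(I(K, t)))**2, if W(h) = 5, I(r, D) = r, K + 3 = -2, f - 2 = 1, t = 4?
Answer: 4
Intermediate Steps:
f = 3 (f = 2 + 1 = 3)
K = -5 (K = -3 - 2 = -5)
O(x) = -3/4 - x/4 (O(x) = -(x + 1*3)/4 = -(x + 3)/4 = -(3 + x)/4 = -3/4 - x/4)
O(W(I(K, t)))**2 = (-3/4 - 1/4*5)**2 = (-3/4 - 5/4)**2 = (-2)**2 = 4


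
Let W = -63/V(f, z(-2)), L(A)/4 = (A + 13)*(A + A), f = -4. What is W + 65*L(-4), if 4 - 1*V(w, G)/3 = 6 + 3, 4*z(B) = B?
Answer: -93579/5 ≈ -18716.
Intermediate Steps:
z(B) = B/4
L(A) = 8*A*(13 + A) (L(A) = 4*((A + 13)*(A + A)) = 4*((13 + A)*(2*A)) = 4*(2*A*(13 + A)) = 8*A*(13 + A))
V(w, G) = -15 (V(w, G) = 12 - 3*(6 + 3) = 12 - 3*9 = 12 - 27 = -15)
W = 21/5 (W = -63/(-15) = -63*(-1/15) = 21/5 ≈ 4.2000)
W + 65*L(-4) = 21/5 + 65*(8*(-4)*(13 - 4)) = 21/5 + 65*(8*(-4)*9) = 21/5 + 65*(-288) = 21/5 - 18720 = -93579/5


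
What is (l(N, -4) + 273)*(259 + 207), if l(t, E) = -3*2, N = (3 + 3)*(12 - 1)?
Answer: 124422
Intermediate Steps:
N = 66 (N = 6*11 = 66)
l(t, E) = -6
(l(N, -4) + 273)*(259 + 207) = (-6 + 273)*(259 + 207) = 267*466 = 124422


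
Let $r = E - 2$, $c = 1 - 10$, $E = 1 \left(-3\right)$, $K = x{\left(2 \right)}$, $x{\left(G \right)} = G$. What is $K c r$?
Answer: $90$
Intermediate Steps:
$K = 2$
$E = -3$
$c = -9$
$r = -5$ ($r = -3 - 2 = -5$)
$K c r = 2 \left(-9\right) \left(-5\right) = \left(-18\right) \left(-5\right) = 90$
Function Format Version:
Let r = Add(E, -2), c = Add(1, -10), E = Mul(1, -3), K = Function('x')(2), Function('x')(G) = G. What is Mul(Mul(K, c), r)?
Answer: 90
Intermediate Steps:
K = 2
E = -3
c = -9
r = -5 (r = Add(-3, -2) = -5)
Mul(Mul(K, c), r) = Mul(Mul(2, -9), -5) = Mul(-18, -5) = 90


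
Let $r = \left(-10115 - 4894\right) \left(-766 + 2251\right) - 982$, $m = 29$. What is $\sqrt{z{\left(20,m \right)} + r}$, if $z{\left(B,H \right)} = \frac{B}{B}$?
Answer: $3 i \sqrt{2476594} \approx 4721.2 i$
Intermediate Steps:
$z{\left(B,H \right)} = 1$
$r = -22289347$ ($r = \left(-15009\right) 1485 - 982 = -22288365 - 982 = -22289347$)
$\sqrt{z{\left(20,m \right)} + r} = \sqrt{1 - 22289347} = \sqrt{-22289346} = 3 i \sqrt{2476594}$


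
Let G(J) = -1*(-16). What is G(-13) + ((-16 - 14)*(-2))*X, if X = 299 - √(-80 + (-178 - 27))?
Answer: 17956 - 60*I*√285 ≈ 17956.0 - 1012.9*I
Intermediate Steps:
G(J) = 16
X = 299 - I*√285 (X = 299 - √(-80 - 205) = 299 - √(-285) = 299 - I*√285 ≈ 299.0 - 16.882*I)
G(-13) + ((-16 - 14)*(-2))*X = 16 + ((-16 - 14)*(-2))*(299 - I*√285) = 16 + (-30*(-2))*(299 - I*√285) = 16 + 60*(299 - I*√285) = 16 + (17940 - 60*I*√285) = 17956 - 60*I*√285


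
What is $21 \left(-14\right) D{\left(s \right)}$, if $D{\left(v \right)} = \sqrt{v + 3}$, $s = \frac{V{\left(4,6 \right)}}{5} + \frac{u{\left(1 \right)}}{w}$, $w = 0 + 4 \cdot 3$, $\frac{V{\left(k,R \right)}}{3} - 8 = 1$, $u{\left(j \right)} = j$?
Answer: $- \frac{49 \sqrt{7635}}{5} \approx -856.31$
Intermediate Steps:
$V{\left(k,R \right)} = 27$ ($V{\left(k,R \right)} = 24 + 3 \cdot 1 = 24 + 3 = 27$)
$w = 12$ ($w = 0 + 12 = 12$)
$s = \frac{329}{60}$ ($s = \frac{27}{5} + 1 \cdot \frac{1}{12} = 27 \cdot \frac{1}{5} + 1 \cdot \frac{1}{12} = \frac{27}{5} + \frac{1}{12} = \frac{329}{60} \approx 5.4833$)
$D{\left(v \right)} = \sqrt{3 + v}$
$21 \left(-14\right) D{\left(s \right)} = 21 \left(-14\right) \sqrt{3 + \frac{329}{60}} = - 294 \sqrt{\frac{509}{60}} = - 294 \frac{\sqrt{7635}}{30} = - \frac{49 \sqrt{7635}}{5}$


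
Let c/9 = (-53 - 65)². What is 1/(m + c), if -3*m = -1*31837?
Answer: 3/407785 ≈ 7.3568e-6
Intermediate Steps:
m = 31837/3 (m = -(-1)*31837/3 = -⅓*(-31837) = 31837/3 ≈ 10612.)
c = 125316 (c = 9*(-53 - 65)² = 9*(-118)² = 9*13924 = 125316)
1/(m + c) = 1/(31837/3 + 125316) = 1/(407785/3) = 3/407785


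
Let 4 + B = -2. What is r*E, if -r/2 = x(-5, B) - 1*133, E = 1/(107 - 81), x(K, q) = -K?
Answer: 128/13 ≈ 9.8462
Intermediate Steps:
B = -6 (B = -4 - 2 = -6)
E = 1/26 ≈ 0.038462
r = 256 (r = -2*(-1*(-5) - 1*133) = -2*(5 - 133) = -2*(-128) = 256)
r*E = 256*(1/26) = 128/13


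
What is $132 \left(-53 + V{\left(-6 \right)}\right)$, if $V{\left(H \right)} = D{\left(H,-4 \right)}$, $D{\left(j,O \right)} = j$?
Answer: $-7788$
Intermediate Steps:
$V{\left(H \right)} = H$
$132 \left(-53 + V{\left(-6 \right)}\right) = 132 \left(-53 - 6\right) = 132 \left(-59\right) = -7788$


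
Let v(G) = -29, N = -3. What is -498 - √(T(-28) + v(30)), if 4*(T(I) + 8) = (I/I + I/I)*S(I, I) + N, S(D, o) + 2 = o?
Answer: -498 - I*√211/2 ≈ -498.0 - 7.2629*I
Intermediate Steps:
S(D, o) = -2 + o
T(I) = -39/4 + I/2 (T(I) = -8 + ((I/I + I/I)*(-2 + I) - 3)/4 = -8 + ((1 + 1)*(-2 + I) - 3)/4 = -8 + (2*(-2 + I) - 3)/4 = -8 + ((-4 + 2*I) - 3)/4 = -8 + (-7 + 2*I)/4 = -8 + (-7/4 + I/2) = -39/4 + I/2)
-498 - √(T(-28) + v(30)) = -498 - √((-39/4 + (½)*(-28)) - 29) = -498 - √((-39/4 - 14) - 29) = -498 - √(-95/4 - 29) = -498 - √(-211/4) = -498 - I*√211/2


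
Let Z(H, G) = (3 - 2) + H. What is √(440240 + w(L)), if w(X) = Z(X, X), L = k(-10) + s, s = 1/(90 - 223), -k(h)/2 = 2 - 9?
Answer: √7787670562/133 ≈ 663.52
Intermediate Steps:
k(h) = 14 (k(h) = -2*(2 - 9) = -2*(-7) = 14)
Z(H, G) = 1 + H
s = -1/133 (s = 1/(-133) = -1/133 ≈ -0.0075188)
L = 1861/133 (L = 14 - 1/133 = 1861/133 ≈ 13.992)
w(X) = 1 + X
√(440240 + w(L)) = √(440240 + (1 + 1861/133)) = √(440240 + 1994/133) = √(58553914/133) = √7787670562/133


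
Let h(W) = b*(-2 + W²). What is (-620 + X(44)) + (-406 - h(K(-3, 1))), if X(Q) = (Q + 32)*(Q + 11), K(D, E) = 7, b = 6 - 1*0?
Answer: 2872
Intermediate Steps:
b = 6 (b = 6 + 0 = 6)
X(Q) = (11 + Q)*(32 + Q) (X(Q) = (32 + Q)*(11 + Q) = (11 + Q)*(32 + Q))
h(W) = -12 + 6*W² (h(W) = 6*(-2 + W²) = -12 + 6*W²)
(-620 + X(44)) + (-406 - h(K(-3, 1))) = (-620 + (352 + 44² + 43*44)) + (-406 - (-12 + 6*7²)) = (-620 + (352 + 1936 + 1892)) + (-406 - (-12 + 6*49)) = (-620 + 4180) + (-406 - (-12 + 294)) = 3560 + (-406 - 1*282) = 3560 + (-406 - 282) = 3560 - 688 = 2872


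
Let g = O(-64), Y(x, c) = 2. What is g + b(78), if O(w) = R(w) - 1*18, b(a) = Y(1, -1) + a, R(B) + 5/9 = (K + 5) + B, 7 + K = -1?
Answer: -50/9 ≈ -5.5556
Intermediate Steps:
K = -8 (K = -7 - 1 = -8)
R(B) = -32/9 + B (R(B) = -5/9 + ((-8 + 5) + B) = -5/9 + (-3 + B) = -32/9 + B)
b(a) = 2 + a
O(w) = -194/9 + w (O(w) = (-32/9 + w) - 1*18 = (-32/9 + w) - 18 = -194/9 + w)
g = -770/9 (g = -194/9 - 64 = -770/9 ≈ -85.556)
g + b(78) = -770/9 + (2 + 78) = -770/9 + 80 = -50/9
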